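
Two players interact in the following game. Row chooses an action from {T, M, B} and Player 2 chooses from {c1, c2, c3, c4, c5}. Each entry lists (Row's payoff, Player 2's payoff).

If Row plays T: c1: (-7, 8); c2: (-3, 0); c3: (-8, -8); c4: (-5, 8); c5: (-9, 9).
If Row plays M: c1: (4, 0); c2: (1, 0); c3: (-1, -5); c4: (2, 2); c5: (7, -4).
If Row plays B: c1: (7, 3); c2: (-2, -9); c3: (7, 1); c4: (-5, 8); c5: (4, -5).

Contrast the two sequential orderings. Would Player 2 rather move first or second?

If Row leads: Player 2's best replies are T→c5, M→c4, B→c4; Row's induced payoffs -9, 2, -5; outcome (M, c4), payoffs (2, 2).
If Player 2 leads: Row's best replies are c1→B, c2→M, c3→B, c4→M, c5→M; Player 2's induced payoffs 3, 0, 1, 2, -4; outcome (B, c1), payoffs (7, 3).
Player 2 gets 3 moving first and 2 moving second, so Player 2 prefers to move first.

first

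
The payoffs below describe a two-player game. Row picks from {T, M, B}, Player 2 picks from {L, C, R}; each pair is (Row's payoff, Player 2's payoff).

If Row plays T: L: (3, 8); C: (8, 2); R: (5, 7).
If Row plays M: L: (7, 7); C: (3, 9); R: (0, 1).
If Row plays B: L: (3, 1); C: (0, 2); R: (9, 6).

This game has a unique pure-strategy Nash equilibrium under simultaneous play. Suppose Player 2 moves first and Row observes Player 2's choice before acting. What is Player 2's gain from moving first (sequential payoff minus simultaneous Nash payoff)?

Row best-responds to each possible Player 2 move:
- L → Row plays M (best of 3, 7, 3); Player 2 gets 7.
- C → Row plays T (best of 8, 3, 0); Player 2 gets 2.
- R → Row plays B (best of 5, 0, 9); Player 2 gets 6.
Maximizing over 7, 2, 6, Player 2 chooses L. Subgame-perfect outcome: (M, L) with payoffs (7, 7).
For the simultaneous game, intersect best replies.
Row's best replies: L→M; C→T; R→B.
Player 2's best replies: T→L; M→C; B→R.
Only (B, R) has each player best-responding; Nash payoffs (9, 6).
Player 2's commitment gain: 7 − 6 = 1.

1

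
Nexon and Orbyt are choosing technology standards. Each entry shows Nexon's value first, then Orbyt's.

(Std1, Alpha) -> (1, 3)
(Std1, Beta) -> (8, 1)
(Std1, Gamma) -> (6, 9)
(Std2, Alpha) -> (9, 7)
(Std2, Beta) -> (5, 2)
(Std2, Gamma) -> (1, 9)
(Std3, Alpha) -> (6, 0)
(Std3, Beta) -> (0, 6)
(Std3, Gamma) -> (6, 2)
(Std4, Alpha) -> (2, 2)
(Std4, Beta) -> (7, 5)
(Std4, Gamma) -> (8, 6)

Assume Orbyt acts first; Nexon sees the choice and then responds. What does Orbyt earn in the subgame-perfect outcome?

7

Backward induction with Orbyt moving first.
- Alpha: BR = Std2, leader payoff 7.
- Beta: BR = Std1, leader payoff 1.
- Gamma: BR = Std4, leader payoff 6.
Maximizing over 7, 1, 6, Orbyt chooses Alpha. Subgame-perfect outcome: (Std2, Alpha) with payoffs (9, 7).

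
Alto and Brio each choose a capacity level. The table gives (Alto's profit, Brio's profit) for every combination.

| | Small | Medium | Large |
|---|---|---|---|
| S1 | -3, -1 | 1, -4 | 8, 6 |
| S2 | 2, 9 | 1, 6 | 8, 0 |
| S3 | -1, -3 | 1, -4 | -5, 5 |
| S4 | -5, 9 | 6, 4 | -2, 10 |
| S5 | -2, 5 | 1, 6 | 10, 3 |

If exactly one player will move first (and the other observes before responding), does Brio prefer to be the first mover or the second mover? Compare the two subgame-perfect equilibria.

first

If Alto leads: Brio's best replies are S1→Large, S2→Small, S3→Large, S4→Large, S5→Medium; Alto's induced payoffs 8, 2, -5, -2, 1; outcome (S1, Large), payoffs (8, 6).
If Brio leads: Alto's best replies are Small→S2, Medium→S4, Large→S5; Brio's induced payoffs 9, 4, 3; outcome (S2, Small), payoffs (2, 9).
Brio gets 9 moving first and 6 moving second, so Brio prefers to move first.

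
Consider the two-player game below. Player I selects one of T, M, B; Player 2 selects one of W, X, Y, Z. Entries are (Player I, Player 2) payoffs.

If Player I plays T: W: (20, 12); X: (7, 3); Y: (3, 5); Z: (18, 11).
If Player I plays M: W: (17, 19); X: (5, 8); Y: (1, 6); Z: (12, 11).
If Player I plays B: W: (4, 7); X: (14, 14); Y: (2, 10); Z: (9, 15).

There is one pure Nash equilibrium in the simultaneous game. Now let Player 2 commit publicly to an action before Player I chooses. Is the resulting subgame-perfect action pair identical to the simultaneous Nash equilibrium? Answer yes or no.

no

Solve by backward induction (Player 2 leads).
- W: Player I compares 20, 17, 4 and picks T; Player 2 would get 12.
- X: Player I compares 7, 5, 14 and picks B; Player 2 would get 14.
- Y: Player I compares 3, 1, 2 and picks T; Player 2 would get 5.
- Z: Player I compares 18, 12, 9 and picks T; Player 2 would get 11.
Among 12, 14, 5, 11, the best is 14 at X. Subgame-perfect outcome: (B, X) with payoffs (14, 14).
Now find the simultaneous Nash equilibrium.
Player I's best replies: W→T; X→B; Y→T; Z→T.
Player 2's best replies: T→W; M→W; B→Z.
The unique mutual best reply is (T, W), giving (20, 12).
Sequential outcome (B, X) differs from the Nash profile (T, W).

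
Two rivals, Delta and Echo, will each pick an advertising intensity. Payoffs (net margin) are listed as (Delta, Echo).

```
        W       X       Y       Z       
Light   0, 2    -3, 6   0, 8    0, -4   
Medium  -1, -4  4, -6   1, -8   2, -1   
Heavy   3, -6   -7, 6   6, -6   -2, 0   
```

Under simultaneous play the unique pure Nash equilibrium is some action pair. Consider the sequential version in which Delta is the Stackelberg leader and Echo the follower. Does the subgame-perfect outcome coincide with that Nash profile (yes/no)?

Echo best-responds to each possible Delta move:
- Light: Echo compares 2, 6, 8, -4 and picks Y; Delta would get 0.
- Medium: Echo compares -4, -6, -8, -1 and picks Z; Delta would get 2.
- Heavy: Echo compares -6, 6, -6, 0 and picks X; Delta would get -7.
Maximizing over 0, 2, -7, Delta chooses Medium. Subgame-perfect outcome: (Medium, Z) with payoffs (2, -1).
Now find the simultaneous Nash equilibrium.
Delta's best replies: W→Heavy; X→Medium; Y→Heavy; Z→Medium.
Echo's best replies: Light→Y; Medium→Z; Heavy→X.
The unique mutual best reply is (Medium, Z), giving (2, -1).
Sequential outcome (Medium, Z) coincides with the Nash profile (Medium, Z).

yes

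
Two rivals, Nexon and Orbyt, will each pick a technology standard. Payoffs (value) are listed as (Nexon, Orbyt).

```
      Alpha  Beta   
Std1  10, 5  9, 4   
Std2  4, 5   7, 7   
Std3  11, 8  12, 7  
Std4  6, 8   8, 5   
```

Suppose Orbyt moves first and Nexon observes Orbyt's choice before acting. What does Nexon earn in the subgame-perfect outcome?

Work backward from Nexon's decision.
- Alpha: BR = Std3, leader payoff 8.
- Beta: BR = Std3, leader payoff 7.
Maximizing over 8, 7, Orbyt chooses Alpha. Subgame-perfect outcome: (Std3, Alpha) with payoffs (11, 8).

11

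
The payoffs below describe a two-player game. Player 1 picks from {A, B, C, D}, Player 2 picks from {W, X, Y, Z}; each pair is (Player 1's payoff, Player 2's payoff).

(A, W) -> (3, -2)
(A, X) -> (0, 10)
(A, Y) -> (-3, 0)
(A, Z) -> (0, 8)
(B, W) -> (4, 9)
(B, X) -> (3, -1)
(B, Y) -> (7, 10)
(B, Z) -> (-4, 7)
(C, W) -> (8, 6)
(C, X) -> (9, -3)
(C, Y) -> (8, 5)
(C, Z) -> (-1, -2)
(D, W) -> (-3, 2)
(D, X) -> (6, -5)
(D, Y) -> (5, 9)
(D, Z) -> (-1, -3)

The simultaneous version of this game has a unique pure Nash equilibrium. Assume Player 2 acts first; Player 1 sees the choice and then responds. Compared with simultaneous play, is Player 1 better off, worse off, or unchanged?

Work backward from Player 1's decision.
- W: BR = C, leader payoff 6.
- X: BR = C, leader payoff -3.
- Y: BR = C, leader payoff 5.
- Z: BR = A, leader payoff 8.
Among 6, -3, 5, 8, the best is 8 at Z. Subgame-perfect outcome: (A, Z) with payoffs (0, 8).
For the simultaneous game, intersect best replies.
Player 1's best replies: W→C; X→C; Y→C; Z→A.
Player 2's best replies: A→X; B→Y; C→W; D→Y.
The unique mutual best reply is (C, W), giving (8, 6).
Player 1 earns 0 sequentially versus 8 at the Nash outcome: worse off.

worse off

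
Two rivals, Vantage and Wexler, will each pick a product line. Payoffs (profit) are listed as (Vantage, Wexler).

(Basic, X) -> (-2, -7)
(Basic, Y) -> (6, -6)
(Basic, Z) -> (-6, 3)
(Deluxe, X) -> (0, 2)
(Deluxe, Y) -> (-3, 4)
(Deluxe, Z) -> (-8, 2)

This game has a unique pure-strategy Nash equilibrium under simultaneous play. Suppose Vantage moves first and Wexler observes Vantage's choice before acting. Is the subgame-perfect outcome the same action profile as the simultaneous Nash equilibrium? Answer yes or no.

Wexler best-responds to each possible Vantage move:
- Basic: Wexler compares -7, -6, 3 and picks Z; Vantage would get -6.
- Deluxe: Wexler compares 2, 4, 2 and picks Y; Vantage would get -3.
Maximizing over -6, -3, Vantage chooses Deluxe. Subgame-perfect outcome: (Deluxe, Y) with payoffs (-3, 4).
Now find the simultaneous Nash equilibrium.
Vantage's best replies: X→Deluxe; Y→Basic; Z→Basic.
Wexler's best replies: Basic→Z; Deluxe→Y.
Only (Basic, Z) has each player best-responding; Nash payoffs (-6, 3).
Sequential outcome (Deluxe, Y) differs from the Nash profile (Basic, Z).

no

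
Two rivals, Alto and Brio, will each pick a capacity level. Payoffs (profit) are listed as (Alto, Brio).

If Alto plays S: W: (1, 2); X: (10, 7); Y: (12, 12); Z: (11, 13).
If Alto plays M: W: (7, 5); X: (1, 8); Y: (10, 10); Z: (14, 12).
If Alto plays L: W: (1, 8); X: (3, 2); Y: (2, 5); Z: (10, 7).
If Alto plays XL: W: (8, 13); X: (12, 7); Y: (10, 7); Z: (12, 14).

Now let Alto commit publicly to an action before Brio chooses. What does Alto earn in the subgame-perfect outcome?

14

Solve by backward induction (Alto leads).
- S → Brio plays Z (best of 2, 7, 12, 13); Alto gets 11.
- M → Brio plays Z (best of 5, 8, 10, 12); Alto gets 14.
- L → Brio plays W (best of 8, 2, 5, 7); Alto gets 1.
- XL → Brio plays Z (best of 13, 7, 7, 14); Alto gets 12.
Maximizing over 11, 14, 1, 12, Alto chooses M. Subgame-perfect outcome: (M, Z) with payoffs (14, 12).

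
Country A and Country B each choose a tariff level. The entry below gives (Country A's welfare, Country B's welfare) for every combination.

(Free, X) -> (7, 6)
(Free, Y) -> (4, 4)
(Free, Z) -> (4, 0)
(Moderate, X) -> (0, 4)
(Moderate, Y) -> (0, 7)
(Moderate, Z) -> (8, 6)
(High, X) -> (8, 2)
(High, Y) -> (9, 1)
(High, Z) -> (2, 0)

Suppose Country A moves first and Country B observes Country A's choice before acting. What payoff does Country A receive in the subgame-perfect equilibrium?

8

Backward induction with Country A moving first.
- Free → Country B plays X (best of 6, 4, 0); Country A gets 7.
- Moderate → Country B plays Y (best of 4, 7, 6); Country A gets 0.
- High → Country B plays X (best of 2, 1, 0); Country A gets 8.
Among 7, 0, 8, the best is 8 at High. Subgame-perfect outcome: (High, X) with payoffs (8, 2).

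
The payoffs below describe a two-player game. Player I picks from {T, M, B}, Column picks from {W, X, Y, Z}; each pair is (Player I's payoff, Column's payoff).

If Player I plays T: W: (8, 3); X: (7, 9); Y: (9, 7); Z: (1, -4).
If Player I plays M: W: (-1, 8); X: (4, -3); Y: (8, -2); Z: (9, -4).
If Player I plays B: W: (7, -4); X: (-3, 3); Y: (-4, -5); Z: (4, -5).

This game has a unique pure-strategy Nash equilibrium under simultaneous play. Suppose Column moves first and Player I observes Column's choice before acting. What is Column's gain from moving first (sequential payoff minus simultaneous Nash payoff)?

Solve by backward induction (Column leads).
- W: Player I compares 8, -1, 7 and picks T; Column would get 3.
- X: Player I compares 7, 4, -3 and picks T; Column would get 9.
- Y: Player I compares 9, 8, -4 and picks T; Column would get 7.
- Z: Player I compares 1, 9, 4 and picks M; Column would get -4.
Column's induced payoffs are 3, 9, 7, -4, so Column commits to X. Subgame-perfect outcome: (T, X) with payoffs (7, 9).
Now find the simultaneous Nash equilibrium.
Player I's best replies: W→T; X→T; Y→T; Z→M.
Column's best replies: T→X; M→W; B→X.
The unique mutual best reply is (T, X), giving (7, 9).
Column's commitment gain: 9 − 9 = 0.

0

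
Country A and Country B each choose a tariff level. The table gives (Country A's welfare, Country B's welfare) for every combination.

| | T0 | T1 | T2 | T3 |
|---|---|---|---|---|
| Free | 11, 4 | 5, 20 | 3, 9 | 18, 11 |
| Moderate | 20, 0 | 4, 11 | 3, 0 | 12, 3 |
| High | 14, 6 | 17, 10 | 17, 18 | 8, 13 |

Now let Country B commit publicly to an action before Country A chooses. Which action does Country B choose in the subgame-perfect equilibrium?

T2

Country A best-responds to each possible Country B move:
- T0 → Country A plays Moderate (best of 11, 20, 14); Country B gets 0.
- T1 → Country A plays High (best of 5, 4, 17); Country B gets 10.
- T2 → Country A plays High (best of 3, 3, 17); Country B gets 18.
- T3 → Country A plays Free (best of 18, 12, 8); Country B gets 11.
Maximizing over 0, 10, 18, 11, Country B chooses T2. Subgame-perfect outcome: (High, T2) with payoffs (17, 18).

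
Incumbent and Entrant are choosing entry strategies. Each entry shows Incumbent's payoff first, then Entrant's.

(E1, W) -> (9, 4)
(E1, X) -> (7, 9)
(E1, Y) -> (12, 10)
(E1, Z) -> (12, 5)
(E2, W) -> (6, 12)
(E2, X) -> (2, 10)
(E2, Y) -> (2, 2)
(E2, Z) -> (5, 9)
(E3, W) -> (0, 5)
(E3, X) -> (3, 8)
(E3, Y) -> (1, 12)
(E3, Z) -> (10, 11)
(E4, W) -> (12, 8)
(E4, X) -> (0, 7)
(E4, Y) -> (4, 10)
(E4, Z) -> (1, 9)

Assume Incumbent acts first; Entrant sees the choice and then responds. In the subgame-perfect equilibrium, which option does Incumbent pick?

Solve by backward induction (Incumbent leads).
- E1: BR = Y, leader payoff 12.
- E2: BR = W, leader payoff 6.
- E3: BR = Y, leader payoff 1.
- E4: BR = Y, leader payoff 4.
Among 12, 6, 1, 4, the best is 12 at E1. Subgame-perfect outcome: (E1, Y) with payoffs (12, 10).

E1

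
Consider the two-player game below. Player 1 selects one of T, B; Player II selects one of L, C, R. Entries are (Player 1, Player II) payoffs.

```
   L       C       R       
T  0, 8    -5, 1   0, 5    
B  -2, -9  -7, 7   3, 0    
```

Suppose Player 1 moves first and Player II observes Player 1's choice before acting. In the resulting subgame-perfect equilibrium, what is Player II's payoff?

Work backward from Player II's decision.
- T → Player II plays L (best of 8, 1, 5); Player 1 gets 0.
- B → Player II plays C (best of -9, 7, 0); Player 1 gets -7.
Player 1's induced payoffs are 0, -7, so Player 1 commits to T. Subgame-perfect outcome: (T, L) with payoffs (0, 8).

8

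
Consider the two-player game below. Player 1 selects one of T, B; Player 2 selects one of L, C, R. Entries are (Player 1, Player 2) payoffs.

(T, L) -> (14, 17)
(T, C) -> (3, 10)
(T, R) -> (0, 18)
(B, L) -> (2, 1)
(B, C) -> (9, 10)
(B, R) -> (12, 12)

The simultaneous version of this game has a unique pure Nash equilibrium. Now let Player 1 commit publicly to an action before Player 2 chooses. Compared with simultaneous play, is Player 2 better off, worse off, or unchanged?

Work backward from Player 2's decision.
- T: BR = R, leader payoff 0.
- B: BR = R, leader payoff 12.
Player 1's induced payoffs are 0, 12, so Player 1 commits to B. Subgame-perfect outcome: (B, R) with payoffs (12, 12).
For the simultaneous game, intersect best replies.
Player 1's best replies: L→T; C→B; R→B.
Player 2's best replies: T→R; B→R.
The unique mutual best reply is (B, R), giving (12, 12).
Player 2 earns 12 sequentially versus 12 at the Nash outcome: unchanged.

unchanged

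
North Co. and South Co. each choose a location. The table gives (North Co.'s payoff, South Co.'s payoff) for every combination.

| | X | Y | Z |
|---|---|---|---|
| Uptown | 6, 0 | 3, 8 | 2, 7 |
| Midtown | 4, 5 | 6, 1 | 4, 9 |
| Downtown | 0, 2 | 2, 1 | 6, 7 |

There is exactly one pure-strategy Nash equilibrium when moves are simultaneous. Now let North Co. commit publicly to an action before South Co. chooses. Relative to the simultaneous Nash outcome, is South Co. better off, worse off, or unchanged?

Backward induction with North Co. moving first.
- Uptown: South Co. compares 0, 8, 7 and picks Y; North Co. would get 3.
- Midtown: South Co. compares 5, 1, 9 and picks Z; North Co. would get 4.
- Downtown: South Co. compares 2, 1, 7 and picks Z; North Co. would get 6.
North Co.'s induced payoffs are 3, 4, 6, so North Co. commits to Downtown. Subgame-perfect outcome: (Downtown, Z) with payoffs (6, 7).
For the simultaneous game, intersect best replies.
North Co.'s best replies: X→Uptown; Y→Midtown; Z→Downtown.
South Co.'s best replies: Uptown→Y; Midtown→Z; Downtown→Z.
The unique mutual best reply is (Downtown, Z), giving (6, 7).
South Co. earns 7 sequentially versus 7 at the Nash outcome: unchanged.

unchanged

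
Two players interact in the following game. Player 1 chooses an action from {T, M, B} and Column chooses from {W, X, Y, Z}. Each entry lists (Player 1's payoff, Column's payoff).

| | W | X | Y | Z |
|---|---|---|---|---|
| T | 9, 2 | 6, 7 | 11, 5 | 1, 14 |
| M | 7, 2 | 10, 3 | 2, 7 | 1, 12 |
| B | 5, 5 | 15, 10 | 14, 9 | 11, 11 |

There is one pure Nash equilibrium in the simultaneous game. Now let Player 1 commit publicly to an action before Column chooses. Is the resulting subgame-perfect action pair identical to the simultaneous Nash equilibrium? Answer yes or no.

Column best-responds to each possible Player 1 move:
- T: Column compares 2, 7, 5, 14 and picks Z; Player 1 would get 1.
- M: Column compares 2, 3, 7, 12 and picks Z; Player 1 would get 1.
- B: Column compares 5, 10, 9, 11 and picks Z; Player 1 would get 11.
Maximizing over 1, 1, 11, Player 1 chooses B. Subgame-perfect outcome: (B, Z) with payoffs (11, 11).
Under simultaneous play:
Player 1's best replies: W→T; X→B; Y→B; Z→B.
Column's best replies: T→Z; M→Z; B→Z.
The unique mutual best reply is (B, Z), giving (11, 11).
Sequential outcome (B, Z) coincides with the Nash profile (B, Z).

yes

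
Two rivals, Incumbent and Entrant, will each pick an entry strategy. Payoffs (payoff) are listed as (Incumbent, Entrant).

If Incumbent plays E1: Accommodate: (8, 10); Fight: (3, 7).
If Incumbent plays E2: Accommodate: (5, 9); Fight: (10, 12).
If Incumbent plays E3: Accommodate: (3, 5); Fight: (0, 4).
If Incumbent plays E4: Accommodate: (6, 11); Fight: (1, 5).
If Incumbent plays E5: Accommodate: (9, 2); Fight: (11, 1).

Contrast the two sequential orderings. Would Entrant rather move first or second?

second

If Incumbent leads: Entrant's best replies are E1→Accommodate, E2→Fight, E3→Accommodate, E4→Accommodate, E5→Accommodate; Incumbent's induced payoffs 8, 10, 3, 6, 9; outcome (E2, Fight), payoffs (10, 12).
If Entrant leads: Incumbent's best replies are Accommodate→E5, Fight→E5; Entrant's induced payoffs 2, 1; outcome (E5, Accommodate), payoffs (9, 2).
Entrant gets 2 moving first and 12 moving second, so Entrant prefers to move second.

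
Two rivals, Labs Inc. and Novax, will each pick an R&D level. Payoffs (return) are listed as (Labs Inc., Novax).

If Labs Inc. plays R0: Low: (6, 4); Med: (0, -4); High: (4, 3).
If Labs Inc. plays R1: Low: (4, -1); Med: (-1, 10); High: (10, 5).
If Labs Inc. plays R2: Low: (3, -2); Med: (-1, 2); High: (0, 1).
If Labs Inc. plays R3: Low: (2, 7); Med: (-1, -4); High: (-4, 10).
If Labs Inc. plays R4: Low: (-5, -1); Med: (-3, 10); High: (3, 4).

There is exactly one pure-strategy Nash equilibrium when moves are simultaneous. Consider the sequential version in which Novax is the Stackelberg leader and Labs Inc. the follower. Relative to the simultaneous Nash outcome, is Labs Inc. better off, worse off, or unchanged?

better off

Solve by backward induction (Novax leads).
- Low: Labs Inc. compares 6, 4, 3, 2, -5 and picks R0; Novax would get 4.
- Med: Labs Inc. compares 0, -1, -1, -1, -3 and picks R0; Novax would get -4.
- High: Labs Inc. compares 4, 10, 0, -4, 3 and picks R1; Novax would get 5.
Maximizing over 4, -4, 5, Novax chooses High. Subgame-perfect outcome: (R1, High) with payoffs (10, 5).
For the simultaneous game, intersect best replies.
Labs Inc.'s best replies: Low→R0; Med→R0; High→R1.
Novax's best replies: R0→Low; R1→Med; R2→Med; R3→High; R4→Med.
The unique mutual best reply is (R0, Low), giving (6, 4).
Labs Inc. earns 10 sequentially versus 6 at the Nash outcome: better off.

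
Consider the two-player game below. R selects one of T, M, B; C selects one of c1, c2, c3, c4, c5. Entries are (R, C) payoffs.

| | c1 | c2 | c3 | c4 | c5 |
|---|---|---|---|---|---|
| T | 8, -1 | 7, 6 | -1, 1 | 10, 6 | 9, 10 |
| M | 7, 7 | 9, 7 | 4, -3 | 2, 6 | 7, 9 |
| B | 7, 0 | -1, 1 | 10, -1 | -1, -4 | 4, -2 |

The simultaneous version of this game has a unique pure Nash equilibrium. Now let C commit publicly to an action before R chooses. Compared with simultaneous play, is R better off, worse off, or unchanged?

unchanged

R best-responds to each possible C move:
- c1: BR = T, leader payoff -1.
- c2: BR = M, leader payoff 7.
- c3: BR = B, leader payoff -1.
- c4: BR = T, leader payoff 6.
- c5: BR = T, leader payoff 10.
Maximizing over -1, 7, -1, 6, 10, C chooses c5. Subgame-perfect outcome: (T, c5) with payoffs (9, 10).
Now find the simultaneous Nash equilibrium.
R's best replies: c1→T; c2→M; c3→B; c4→T; c5→T.
C's best replies: T→c5; M→c5; B→c2.
The unique mutual best reply is (T, c5), giving (9, 10).
R earns 9 sequentially versus 9 at the Nash outcome: unchanged.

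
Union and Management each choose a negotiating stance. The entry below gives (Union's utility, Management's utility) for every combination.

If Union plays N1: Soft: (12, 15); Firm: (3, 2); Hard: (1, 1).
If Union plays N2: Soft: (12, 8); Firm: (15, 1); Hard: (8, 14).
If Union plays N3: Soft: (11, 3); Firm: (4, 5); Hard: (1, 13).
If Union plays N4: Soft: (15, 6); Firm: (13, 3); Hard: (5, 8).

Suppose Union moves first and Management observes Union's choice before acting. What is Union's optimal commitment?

Solve by backward induction (Union leads).
- N1 → Management plays Soft (best of 15, 2, 1); Union gets 12.
- N2 → Management plays Hard (best of 8, 1, 14); Union gets 8.
- N3 → Management plays Hard (best of 3, 5, 13); Union gets 1.
- N4 → Management plays Hard (best of 6, 3, 8); Union gets 5.
Maximizing over 12, 8, 1, 5, Union chooses N1. Subgame-perfect outcome: (N1, Soft) with payoffs (12, 15).

N1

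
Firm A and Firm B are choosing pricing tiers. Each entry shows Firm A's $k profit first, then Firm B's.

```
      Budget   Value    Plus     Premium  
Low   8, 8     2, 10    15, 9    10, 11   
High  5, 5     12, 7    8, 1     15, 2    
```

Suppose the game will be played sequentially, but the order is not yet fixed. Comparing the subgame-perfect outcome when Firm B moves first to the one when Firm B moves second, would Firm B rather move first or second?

If Firm A leads: Firm B's best replies are Low→Premium, High→Value; Firm A's induced payoffs 10, 12; outcome (High, Value), payoffs (12, 7).
If Firm B leads: Firm A's best replies are Budget→Low, Value→High, Plus→Low, Premium→High; Firm B's induced payoffs 8, 7, 9, 2; outcome (Low, Plus), payoffs (15, 9).
Firm B gets 9 moving first and 7 moving second, so Firm B prefers to move first.

first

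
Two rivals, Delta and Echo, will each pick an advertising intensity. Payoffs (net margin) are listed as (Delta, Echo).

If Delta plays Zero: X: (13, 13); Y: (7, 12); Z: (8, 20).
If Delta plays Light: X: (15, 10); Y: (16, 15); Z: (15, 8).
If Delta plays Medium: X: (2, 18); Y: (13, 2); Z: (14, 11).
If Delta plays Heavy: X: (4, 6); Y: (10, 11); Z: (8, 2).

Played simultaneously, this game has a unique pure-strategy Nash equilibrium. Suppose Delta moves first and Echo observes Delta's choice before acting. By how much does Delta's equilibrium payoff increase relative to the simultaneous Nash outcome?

0

Echo best-responds to each possible Delta move:
- Zero: BR = Z, leader payoff 8.
- Light: BR = Y, leader payoff 16.
- Medium: BR = X, leader payoff 2.
- Heavy: BR = Y, leader payoff 10.
Delta's induced payoffs are 8, 16, 2, 10, so Delta commits to Light. Subgame-perfect outcome: (Light, Y) with payoffs (16, 15).
Now find the simultaneous Nash equilibrium.
Delta's best replies: X→Light; Y→Light; Z→Light.
Echo's best replies: Zero→Z; Light→Y; Medium→X; Heavy→Y.
Only (Light, Y) has each player best-responding; Nash payoffs (16, 15).
Delta's commitment gain: 16 − 16 = 0.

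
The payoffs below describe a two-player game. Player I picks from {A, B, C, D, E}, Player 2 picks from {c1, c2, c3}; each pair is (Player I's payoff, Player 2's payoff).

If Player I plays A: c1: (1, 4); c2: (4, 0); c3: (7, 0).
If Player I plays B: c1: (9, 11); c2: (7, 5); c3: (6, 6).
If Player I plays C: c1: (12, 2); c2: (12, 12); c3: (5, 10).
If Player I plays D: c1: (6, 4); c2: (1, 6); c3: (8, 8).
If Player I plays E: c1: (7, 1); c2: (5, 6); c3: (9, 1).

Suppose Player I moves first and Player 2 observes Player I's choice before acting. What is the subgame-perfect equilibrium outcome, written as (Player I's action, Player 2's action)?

(C, c2)

Solve by backward induction (Player I leads).
- A: BR = c1, leader payoff 1.
- B: BR = c1, leader payoff 9.
- C: BR = c2, leader payoff 12.
- D: BR = c3, leader payoff 8.
- E: BR = c2, leader payoff 5.
Among 1, 9, 12, 8, 5, the best is 12 at C. Subgame-perfect outcome: (C, c2) with payoffs (12, 12).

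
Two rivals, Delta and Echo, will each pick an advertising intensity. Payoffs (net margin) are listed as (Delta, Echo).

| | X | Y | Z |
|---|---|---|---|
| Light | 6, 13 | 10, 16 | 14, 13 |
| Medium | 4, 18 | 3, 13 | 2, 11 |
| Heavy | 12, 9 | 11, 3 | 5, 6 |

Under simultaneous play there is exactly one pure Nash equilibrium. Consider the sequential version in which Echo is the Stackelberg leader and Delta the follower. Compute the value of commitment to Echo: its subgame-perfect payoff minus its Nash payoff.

Solve by backward induction (Echo leads).
- X → Delta plays Heavy (best of 6, 4, 12); Echo gets 9.
- Y → Delta plays Heavy (best of 10, 3, 11); Echo gets 3.
- Z → Delta plays Light (best of 14, 2, 5); Echo gets 13.
Maximizing over 9, 3, 13, Echo chooses Z. Subgame-perfect outcome: (Light, Z) with payoffs (14, 13).
For the simultaneous game, intersect best replies.
Delta's best replies: X→Heavy; Y→Heavy; Z→Light.
Echo's best replies: Light→Y; Medium→X; Heavy→X.
The unique mutual best reply is (Heavy, X), giving (12, 9).
Echo's commitment gain: 13 − 9 = 4.

4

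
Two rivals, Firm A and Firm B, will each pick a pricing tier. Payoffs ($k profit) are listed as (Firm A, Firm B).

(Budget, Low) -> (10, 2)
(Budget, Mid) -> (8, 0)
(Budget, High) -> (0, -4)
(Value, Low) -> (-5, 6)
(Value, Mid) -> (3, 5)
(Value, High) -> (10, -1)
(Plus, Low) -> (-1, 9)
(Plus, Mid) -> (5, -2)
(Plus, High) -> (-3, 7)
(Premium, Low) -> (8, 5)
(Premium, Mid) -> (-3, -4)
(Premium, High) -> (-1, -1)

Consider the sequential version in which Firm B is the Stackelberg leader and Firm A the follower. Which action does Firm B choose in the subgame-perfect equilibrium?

Low

Work backward from Firm A's decision.
- Low → Firm A plays Budget (best of 10, -5, -1, 8); Firm B gets 2.
- Mid → Firm A plays Budget (best of 8, 3, 5, -3); Firm B gets 0.
- High → Firm A plays Value (best of 0, 10, -3, -1); Firm B gets -1.
Among 2, 0, -1, the best is 2 at Low. Subgame-perfect outcome: (Budget, Low) with payoffs (10, 2).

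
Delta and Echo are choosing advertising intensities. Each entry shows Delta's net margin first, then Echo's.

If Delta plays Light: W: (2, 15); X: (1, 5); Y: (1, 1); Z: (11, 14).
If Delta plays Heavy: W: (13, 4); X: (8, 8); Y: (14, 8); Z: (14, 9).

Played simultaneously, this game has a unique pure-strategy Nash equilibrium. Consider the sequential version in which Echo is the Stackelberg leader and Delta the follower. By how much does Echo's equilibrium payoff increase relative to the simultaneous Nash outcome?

Backward induction with Echo moving first.
- W: BR = Heavy, leader payoff 4.
- X: BR = Heavy, leader payoff 8.
- Y: BR = Heavy, leader payoff 8.
- Z: BR = Heavy, leader payoff 9.
Echo's induced payoffs are 4, 8, 8, 9, so Echo commits to Z. Subgame-perfect outcome: (Heavy, Z) with payoffs (14, 9).
Under simultaneous play:
Delta's best replies: W→Heavy; X→Heavy; Y→Heavy; Z→Heavy.
Echo's best replies: Light→W; Heavy→Z.
Only (Heavy, Z) has each player best-responding; Nash payoffs (14, 9).
Echo's commitment gain: 9 − 9 = 0.

0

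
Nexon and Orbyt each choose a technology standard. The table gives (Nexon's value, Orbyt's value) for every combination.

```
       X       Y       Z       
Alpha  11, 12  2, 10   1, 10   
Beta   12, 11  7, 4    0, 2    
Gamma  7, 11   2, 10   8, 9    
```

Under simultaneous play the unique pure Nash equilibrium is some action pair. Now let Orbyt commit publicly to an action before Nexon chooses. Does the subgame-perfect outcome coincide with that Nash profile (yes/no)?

yes

Work backward from Nexon's decision.
- X → Nexon plays Beta (best of 11, 12, 7); Orbyt gets 11.
- Y → Nexon plays Beta (best of 2, 7, 2); Orbyt gets 4.
- Z → Nexon plays Gamma (best of 1, 0, 8); Orbyt gets 9.
Orbyt's induced payoffs are 11, 4, 9, so Orbyt commits to X. Subgame-perfect outcome: (Beta, X) with payoffs (12, 11).
Under simultaneous play:
Nexon's best replies: X→Beta; Y→Beta; Z→Gamma.
Orbyt's best replies: Alpha→X; Beta→X; Gamma→X.
Only (Beta, X) has each player best-responding; Nash payoffs (12, 11).
Sequential outcome (Beta, X) coincides with the Nash profile (Beta, X).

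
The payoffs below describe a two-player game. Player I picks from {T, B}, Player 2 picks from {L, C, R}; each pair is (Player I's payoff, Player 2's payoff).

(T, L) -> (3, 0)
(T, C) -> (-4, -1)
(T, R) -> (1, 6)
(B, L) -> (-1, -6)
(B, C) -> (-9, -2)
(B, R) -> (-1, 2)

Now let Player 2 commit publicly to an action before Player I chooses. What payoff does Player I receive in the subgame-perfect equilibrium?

Work backward from Player I's decision.
- L: BR = T, leader payoff 0.
- C: BR = T, leader payoff -1.
- R: BR = T, leader payoff 6.
Among 0, -1, 6, the best is 6 at R. Subgame-perfect outcome: (T, R) with payoffs (1, 6).

1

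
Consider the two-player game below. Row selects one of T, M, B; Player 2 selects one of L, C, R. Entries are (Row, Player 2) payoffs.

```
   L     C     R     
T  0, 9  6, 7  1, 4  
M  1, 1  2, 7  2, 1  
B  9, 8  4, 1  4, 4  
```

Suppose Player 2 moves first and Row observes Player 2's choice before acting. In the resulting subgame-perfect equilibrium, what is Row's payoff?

9

Backward induction with Player 2 moving first.
- L: BR = B, leader payoff 8.
- C: BR = T, leader payoff 7.
- R: BR = B, leader payoff 4.
Player 2's induced payoffs are 8, 7, 4, so Player 2 commits to L. Subgame-perfect outcome: (B, L) with payoffs (9, 8).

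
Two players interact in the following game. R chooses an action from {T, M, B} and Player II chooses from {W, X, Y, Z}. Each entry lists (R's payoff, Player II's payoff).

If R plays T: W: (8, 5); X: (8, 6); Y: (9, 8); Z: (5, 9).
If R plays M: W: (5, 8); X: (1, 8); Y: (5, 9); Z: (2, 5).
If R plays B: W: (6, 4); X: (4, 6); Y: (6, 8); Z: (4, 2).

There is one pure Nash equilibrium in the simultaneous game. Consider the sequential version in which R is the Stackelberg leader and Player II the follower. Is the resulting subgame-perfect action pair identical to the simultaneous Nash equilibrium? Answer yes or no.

no

Solve by backward induction (R leads).
- T → Player II plays Z (best of 5, 6, 8, 9); R gets 5.
- M → Player II plays Y (best of 8, 8, 9, 5); R gets 5.
- B → Player II plays Y (best of 4, 6, 8, 2); R gets 6.
Maximizing over 5, 5, 6, R chooses B. Subgame-perfect outcome: (B, Y) with payoffs (6, 8).
Now find the simultaneous Nash equilibrium.
R's best replies: W→T; X→T; Y→T; Z→T.
Player II's best replies: T→Z; M→Y; B→Y.
Only (T, Z) has each player best-responding; Nash payoffs (5, 9).
Sequential outcome (B, Y) differs from the Nash profile (T, Z).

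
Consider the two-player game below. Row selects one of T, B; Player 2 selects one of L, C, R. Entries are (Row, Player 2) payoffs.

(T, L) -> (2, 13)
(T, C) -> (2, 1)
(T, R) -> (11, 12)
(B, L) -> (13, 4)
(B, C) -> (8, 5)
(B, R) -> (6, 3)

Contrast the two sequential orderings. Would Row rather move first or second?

second

If Row leads: Player 2's best replies are T→L, B→C; Row's induced payoffs 2, 8; outcome (B, C), payoffs (8, 5).
If Player 2 leads: Row's best replies are L→B, C→B, R→T; Player 2's induced payoffs 4, 5, 12; outcome (T, R), payoffs (11, 12).
Row gets 8 moving first and 11 moving second, so Row prefers to move second.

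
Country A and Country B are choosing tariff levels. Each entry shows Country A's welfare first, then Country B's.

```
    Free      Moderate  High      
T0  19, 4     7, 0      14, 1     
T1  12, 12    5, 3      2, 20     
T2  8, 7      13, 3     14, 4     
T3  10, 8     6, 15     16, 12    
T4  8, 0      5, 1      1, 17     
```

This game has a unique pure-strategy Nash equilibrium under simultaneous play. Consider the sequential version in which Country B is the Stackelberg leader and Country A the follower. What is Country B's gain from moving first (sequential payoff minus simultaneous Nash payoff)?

8

Backward induction with Country B moving first.
- Free: Country A compares 19, 12, 8, 10, 8 and picks T0; Country B would get 4.
- Moderate: Country A compares 7, 5, 13, 6, 5 and picks T2; Country B would get 3.
- High: Country A compares 14, 2, 14, 16, 1 and picks T3; Country B would get 12.
Country B's induced payoffs are 4, 3, 12, so Country B commits to High. Subgame-perfect outcome: (T3, High) with payoffs (16, 12).
Now find the simultaneous Nash equilibrium.
Country A's best replies: Free→T0; Moderate→T2; High→T3.
Country B's best replies: T0→Free; T1→High; T2→Free; T3→Moderate; T4→High.
Only (T0, Free) has each player best-responding; Nash payoffs (19, 4).
Country B's commitment gain: 12 − 4 = 8.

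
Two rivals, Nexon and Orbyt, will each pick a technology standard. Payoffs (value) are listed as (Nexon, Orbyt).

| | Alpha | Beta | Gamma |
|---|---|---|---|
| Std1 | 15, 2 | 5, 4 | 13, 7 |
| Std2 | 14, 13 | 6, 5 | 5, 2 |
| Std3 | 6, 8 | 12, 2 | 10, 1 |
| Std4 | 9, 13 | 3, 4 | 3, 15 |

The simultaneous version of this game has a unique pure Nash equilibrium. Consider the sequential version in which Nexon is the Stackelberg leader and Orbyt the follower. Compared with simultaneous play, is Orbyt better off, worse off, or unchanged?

better off

Work backward from Orbyt's decision.
- Std1 → Orbyt plays Gamma (best of 2, 4, 7); Nexon gets 13.
- Std2 → Orbyt plays Alpha (best of 13, 5, 2); Nexon gets 14.
- Std3 → Orbyt plays Alpha (best of 8, 2, 1); Nexon gets 6.
- Std4 → Orbyt plays Gamma (best of 13, 4, 15); Nexon gets 3.
Among 13, 14, 6, 3, the best is 14 at Std2. Subgame-perfect outcome: (Std2, Alpha) with payoffs (14, 13).
Under simultaneous play:
Nexon's best replies: Alpha→Std1; Beta→Std3; Gamma→Std1.
Orbyt's best replies: Std1→Gamma; Std2→Alpha; Std3→Alpha; Std4→Gamma.
The unique mutual best reply is (Std1, Gamma), giving (13, 7).
Orbyt earns 13 sequentially versus 7 at the Nash outcome: better off.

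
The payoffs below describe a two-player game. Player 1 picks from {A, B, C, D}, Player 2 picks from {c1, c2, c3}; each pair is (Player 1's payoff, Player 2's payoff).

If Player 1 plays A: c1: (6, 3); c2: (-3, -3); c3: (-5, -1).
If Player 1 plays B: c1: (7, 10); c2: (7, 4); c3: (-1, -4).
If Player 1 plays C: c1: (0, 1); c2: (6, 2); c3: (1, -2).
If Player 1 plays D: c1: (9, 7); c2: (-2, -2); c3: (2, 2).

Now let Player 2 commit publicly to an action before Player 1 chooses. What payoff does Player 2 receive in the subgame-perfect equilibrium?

Player 1 best-responds to each possible Player 2 move:
- c1 → Player 1 plays D (best of 6, 7, 0, 9); Player 2 gets 7.
- c2 → Player 1 plays B (best of -3, 7, 6, -2); Player 2 gets 4.
- c3 → Player 1 plays D (best of -5, -1, 1, 2); Player 2 gets 2.
Maximizing over 7, 4, 2, Player 2 chooses c1. Subgame-perfect outcome: (D, c1) with payoffs (9, 7).

7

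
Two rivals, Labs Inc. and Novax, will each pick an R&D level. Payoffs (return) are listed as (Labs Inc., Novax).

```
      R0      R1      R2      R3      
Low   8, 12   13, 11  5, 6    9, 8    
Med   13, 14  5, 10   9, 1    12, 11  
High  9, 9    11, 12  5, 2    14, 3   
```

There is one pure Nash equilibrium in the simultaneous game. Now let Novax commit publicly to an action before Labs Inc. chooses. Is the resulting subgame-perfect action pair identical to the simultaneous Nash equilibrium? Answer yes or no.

yes

Solve by backward induction (Novax leads).
- R0: Labs Inc. compares 8, 13, 9 and picks Med; Novax would get 14.
- R1: Labs Inc. compares 13, 5, 11 and picks Low; Novax would get 11.
- R2: Labs Inc. compares 5, 9, 5 and picks Med; Novax would get 1.
- R3: Labs Inc. compares 9, 12, 14 and picks High; Novax would get 3.
Among 14, 11, 1, 3, the best is 14 at R0. Subgame-perfect outcome: (Med, R0) with payoffs (13, 14).
Now find the simultaneous Nash equilibrium.
Labs Inc.'s best replies: R0→Med; R1→Low; R2→Med; R3→High.
Novax's best replies: Low→R0; Med→R0; High→R1.
Only (Med, R0) has each player best-responding; Nash payoffs (13, 14).
Sequential outcome (Med, R0) coincides with the Nash profile (Med, R0).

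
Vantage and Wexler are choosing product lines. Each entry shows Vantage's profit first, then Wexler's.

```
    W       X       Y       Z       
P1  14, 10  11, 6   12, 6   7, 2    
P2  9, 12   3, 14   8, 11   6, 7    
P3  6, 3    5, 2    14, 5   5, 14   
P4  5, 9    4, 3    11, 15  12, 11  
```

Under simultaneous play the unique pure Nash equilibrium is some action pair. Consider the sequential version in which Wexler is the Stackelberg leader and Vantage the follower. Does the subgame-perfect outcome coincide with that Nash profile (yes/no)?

Vantage best-responds to each possible Wexler move:
- W → Vantage plays P1 (best of 14, 9, 6, 5); Wexler gets 10.
- X → Vantage plays P1 (best of 11, 3, 5, 4); Wexler gets 6.
- Y → Vantage plays P3 (best of 12, 8, 14, 11); Wexler gets 5.
- Z → Vantage plays P4 (best of 7, 6, 5, 12); Wexler gets 11.
Among 10, 6, 5, 11, the best is 11 at Z. Subgame-perfect outcome: (P4, Z) with payoffs (12, 11).
Under simultaneous play:
Vantage's best replies: W→P1; X→P1; Y→P3; Z→P4.
Wexler's best replies: P1→W; P2→X; P3→Z; P4→Y.
Only (P1, W) has each player best-responding; Nash payoffs (14, 10).
Sequential outcome (P4, Z) differs from the Nash profile (P1, W).

no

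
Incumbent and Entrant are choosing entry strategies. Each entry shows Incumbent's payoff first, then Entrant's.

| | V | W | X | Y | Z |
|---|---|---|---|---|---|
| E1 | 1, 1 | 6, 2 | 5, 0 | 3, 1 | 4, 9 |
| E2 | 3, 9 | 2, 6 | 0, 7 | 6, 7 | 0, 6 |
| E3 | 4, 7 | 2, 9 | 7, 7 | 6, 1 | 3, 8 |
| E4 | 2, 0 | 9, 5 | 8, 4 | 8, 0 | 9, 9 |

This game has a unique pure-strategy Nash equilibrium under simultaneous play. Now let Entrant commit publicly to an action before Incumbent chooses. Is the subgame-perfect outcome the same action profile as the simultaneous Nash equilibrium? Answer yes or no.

yes

Incumbent best-responds to each possible Entrant move:
- V → Incumbent plays E3 (best of 1, 3, 4, 2); Entrant gets 7.
- W → Incumbent plays E4 (best of 6, 2, 2, 9); Entrant gets 5.
- X → Incumbent plays E4 (best of 5, 0, 7, 8); Entrant gets 4.
- Y → Incumbent plays E4 (best of 3, 6, 6, 8); Entrant gets 0.
- Z → Incumbent plays E4 (best of 4, 0, 3, 9); Entrant gets 9.
Maximizing over 7, 5, 4, 0, 9, Entrant chooses Z. Subgame-perfect outcome: (E4, Z) with payoffs (9, 9).
Now find the simultaneous Nash equilibrium.
Incumbent's best replies: V→E3; W→E4; X→E4; Y→E4; Z→E4.
Entrant's best replies: E1→Z; E2→V; E3→W; E4→Z.
The unique mutual best reply is (E4, Z), giving (9, 9).
Sequential outcome (E4, Z) coincides with the Nash profile (E4, Z).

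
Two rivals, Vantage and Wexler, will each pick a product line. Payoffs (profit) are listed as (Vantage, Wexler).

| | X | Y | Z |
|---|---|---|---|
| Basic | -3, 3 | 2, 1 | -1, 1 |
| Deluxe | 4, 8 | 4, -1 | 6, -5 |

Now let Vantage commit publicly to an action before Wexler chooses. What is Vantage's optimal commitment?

Deluxe

Backward induction with Vantage moving first.
- Basic: Wexler compares 3, 1, 1 and picks X; Vantage would get -3.
- Deluxe: Wexler compares 8, -1, -5 and picks X; Vantage would get 4.
Vantage's induced payoffs are -3, 4, so Vantage commits to Deluxe. Subgame-perfect outcome: (Deluxe, X) with payoffs (4, 8).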